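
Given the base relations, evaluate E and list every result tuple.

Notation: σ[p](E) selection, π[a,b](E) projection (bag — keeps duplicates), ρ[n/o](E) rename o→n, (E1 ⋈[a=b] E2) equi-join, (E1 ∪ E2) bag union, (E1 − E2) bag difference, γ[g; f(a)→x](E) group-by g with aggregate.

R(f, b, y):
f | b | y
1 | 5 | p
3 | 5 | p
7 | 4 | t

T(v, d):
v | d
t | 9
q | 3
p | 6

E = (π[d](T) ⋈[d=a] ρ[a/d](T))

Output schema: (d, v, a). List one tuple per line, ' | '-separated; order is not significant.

Row counts bottom-up:
  T → 3
  π[d](T) → 3
  T → 3
  ρ[a/d](T) → 3
  (π[d](T) ⋈[d=a] ρ[a/d](T)) → 3

== RESULT ==
d | v | a
3 | q | 3
6 | p | 6
9 | t | 9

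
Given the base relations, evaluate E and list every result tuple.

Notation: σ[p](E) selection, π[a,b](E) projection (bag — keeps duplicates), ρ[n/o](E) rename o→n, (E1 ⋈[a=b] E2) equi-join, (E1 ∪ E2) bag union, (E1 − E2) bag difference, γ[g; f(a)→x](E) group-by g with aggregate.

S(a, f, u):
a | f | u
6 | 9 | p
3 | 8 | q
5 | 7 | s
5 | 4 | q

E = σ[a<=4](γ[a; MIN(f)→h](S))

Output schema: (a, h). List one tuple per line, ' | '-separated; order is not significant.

Per-node cardinality:
  S → 4
  γ[a; MIN(f)→h](S) → 3
  σ[a<=4](γ[a; MIN(f)→h](S)) → 1

== RESULT ==
a | h
3 | 8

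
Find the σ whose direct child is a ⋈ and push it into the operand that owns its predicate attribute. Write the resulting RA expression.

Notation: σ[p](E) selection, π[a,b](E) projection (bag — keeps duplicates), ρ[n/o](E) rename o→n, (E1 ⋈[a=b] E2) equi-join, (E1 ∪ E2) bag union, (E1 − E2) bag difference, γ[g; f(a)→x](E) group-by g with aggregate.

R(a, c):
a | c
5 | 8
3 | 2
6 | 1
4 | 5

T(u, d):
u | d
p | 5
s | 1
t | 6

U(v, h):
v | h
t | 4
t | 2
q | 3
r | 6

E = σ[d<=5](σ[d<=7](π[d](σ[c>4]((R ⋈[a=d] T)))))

σ filters on c, owned by the left side.
E' = σ[d<=5](σ[d<=7](π[d]((σ[c>4](R) ⋈[a=d] T))))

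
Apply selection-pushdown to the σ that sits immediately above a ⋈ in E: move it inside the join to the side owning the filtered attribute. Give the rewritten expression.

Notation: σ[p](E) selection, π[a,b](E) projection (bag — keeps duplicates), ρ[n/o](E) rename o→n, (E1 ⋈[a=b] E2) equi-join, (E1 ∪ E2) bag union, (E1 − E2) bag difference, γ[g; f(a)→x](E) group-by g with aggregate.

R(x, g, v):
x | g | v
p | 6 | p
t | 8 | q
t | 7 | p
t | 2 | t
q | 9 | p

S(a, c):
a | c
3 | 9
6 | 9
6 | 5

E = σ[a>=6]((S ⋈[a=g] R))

σ filters on a, owned by the left side.
E' = (σ[a>=6](S) ⋈[a=g] R)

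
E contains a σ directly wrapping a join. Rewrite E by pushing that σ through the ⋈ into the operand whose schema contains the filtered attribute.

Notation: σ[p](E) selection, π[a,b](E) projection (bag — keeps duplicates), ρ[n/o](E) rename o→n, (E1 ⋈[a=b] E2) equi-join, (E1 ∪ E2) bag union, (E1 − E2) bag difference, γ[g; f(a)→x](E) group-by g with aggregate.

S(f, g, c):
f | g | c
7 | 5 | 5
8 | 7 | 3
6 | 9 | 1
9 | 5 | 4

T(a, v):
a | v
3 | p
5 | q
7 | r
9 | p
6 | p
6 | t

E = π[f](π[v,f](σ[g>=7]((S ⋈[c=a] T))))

σ filters on g, owned by the left side.
E' = π[f](π[v,f]((σ[g>=7](S) ⋈[c=a] T)))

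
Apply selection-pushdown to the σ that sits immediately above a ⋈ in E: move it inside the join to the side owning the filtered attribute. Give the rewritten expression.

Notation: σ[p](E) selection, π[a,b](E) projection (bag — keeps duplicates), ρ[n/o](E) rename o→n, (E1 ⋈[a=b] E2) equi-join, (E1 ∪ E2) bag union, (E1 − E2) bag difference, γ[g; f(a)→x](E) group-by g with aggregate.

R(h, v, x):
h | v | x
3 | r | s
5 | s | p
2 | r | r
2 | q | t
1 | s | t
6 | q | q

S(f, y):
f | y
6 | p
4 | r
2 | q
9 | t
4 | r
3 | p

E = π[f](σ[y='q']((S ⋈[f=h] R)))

σ filters on y, owned by the left side.
E' = π[f]((σ[y='q'](S) ⋈[f=h] R))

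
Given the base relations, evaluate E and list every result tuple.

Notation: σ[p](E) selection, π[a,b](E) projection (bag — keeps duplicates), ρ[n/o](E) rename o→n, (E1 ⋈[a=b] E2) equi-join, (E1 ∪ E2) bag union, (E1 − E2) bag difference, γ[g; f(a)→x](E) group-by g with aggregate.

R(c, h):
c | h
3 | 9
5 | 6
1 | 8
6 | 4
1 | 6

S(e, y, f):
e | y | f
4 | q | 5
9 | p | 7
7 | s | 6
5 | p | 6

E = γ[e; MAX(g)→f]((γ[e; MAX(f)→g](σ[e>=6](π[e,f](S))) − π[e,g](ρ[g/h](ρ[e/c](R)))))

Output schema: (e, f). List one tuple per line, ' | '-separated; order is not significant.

Row counts bottom-up:
  S → 4
  π[e,f](S) → 4
  σ[e>=6](π[e,f](S)) → 2
  γ[e; MAX(f)→g](σ[e>=6](π[e,f](S))) → 2
  R → 5
  ρ[e/c](R) → 5
  ρ[g/h](ρ[e/c](R)) → 5
  π[e,g](ρ[g/h](ρ[e/c](R))) → 5
  (γ[e; MAX(f)→g](σ[e>=6](π[e,f](S))) − π[e,g](ρ[g/h](ρ[e/c](R)))) → 2
  γ[e; MAX(g)→f]((γ[e; MAX(f)→g](σ[e>=6](π[e,f](S))) − π[e,g](ρ[g/h](ρ[e/c](R))))) → 2

== RESULT ==
e | f
7 | 6
9 | 7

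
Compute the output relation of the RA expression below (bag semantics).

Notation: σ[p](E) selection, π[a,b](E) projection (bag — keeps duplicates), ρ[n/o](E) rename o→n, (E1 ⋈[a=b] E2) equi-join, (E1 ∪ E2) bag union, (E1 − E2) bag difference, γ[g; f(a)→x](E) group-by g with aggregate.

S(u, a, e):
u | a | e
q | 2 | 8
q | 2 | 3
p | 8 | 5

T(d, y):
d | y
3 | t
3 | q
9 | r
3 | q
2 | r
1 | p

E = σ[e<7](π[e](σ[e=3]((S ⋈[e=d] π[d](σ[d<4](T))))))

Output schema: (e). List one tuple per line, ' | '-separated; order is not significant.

Subexpression sizes:
  S → 3
  T → 6
  σ[d<4](T) → 5
  π[d](σ[d<4](T)) → 5
  (S ⋈[e=d] π[d](σ[d<4](T))) → 3
  σ[e=3]((S ⋈[e=d] π[d](σ[d<4](T)))) → 3
  π[e](σ[e=3]((S ⋈[e=d] π[d](σ[d<4](T))))) → 3
  σ[e<7](π[e](σ[e=3]((S ⋈[e=d] π[d](σ[d<4](T)))))) → 3

== RESULT ==
e
3
3
3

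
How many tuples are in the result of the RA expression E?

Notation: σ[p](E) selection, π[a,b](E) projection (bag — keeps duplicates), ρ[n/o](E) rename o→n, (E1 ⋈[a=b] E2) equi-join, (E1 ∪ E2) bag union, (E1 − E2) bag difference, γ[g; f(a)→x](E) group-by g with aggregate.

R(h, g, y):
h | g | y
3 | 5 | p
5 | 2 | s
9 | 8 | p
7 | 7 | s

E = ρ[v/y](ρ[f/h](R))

Row counts bottom-up:
  R → 4
  ρ[f/h](R) → 4
  ρ[v/y](ρ[f/h](R)) → 4

|E| = 4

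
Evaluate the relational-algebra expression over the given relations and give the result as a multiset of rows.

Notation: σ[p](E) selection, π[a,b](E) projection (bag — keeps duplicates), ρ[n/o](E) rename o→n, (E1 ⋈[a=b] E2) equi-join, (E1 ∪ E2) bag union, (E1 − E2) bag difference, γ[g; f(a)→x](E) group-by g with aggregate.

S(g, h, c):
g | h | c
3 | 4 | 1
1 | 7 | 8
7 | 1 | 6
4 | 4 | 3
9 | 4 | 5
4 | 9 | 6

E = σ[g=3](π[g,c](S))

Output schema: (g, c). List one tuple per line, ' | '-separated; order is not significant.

Row counts bottom-up:
  S → 6
  π[g,c](S) → 6
  σ[g=3](π[g,c](S)) → 1

== RESULT ==
g | c
3 | 1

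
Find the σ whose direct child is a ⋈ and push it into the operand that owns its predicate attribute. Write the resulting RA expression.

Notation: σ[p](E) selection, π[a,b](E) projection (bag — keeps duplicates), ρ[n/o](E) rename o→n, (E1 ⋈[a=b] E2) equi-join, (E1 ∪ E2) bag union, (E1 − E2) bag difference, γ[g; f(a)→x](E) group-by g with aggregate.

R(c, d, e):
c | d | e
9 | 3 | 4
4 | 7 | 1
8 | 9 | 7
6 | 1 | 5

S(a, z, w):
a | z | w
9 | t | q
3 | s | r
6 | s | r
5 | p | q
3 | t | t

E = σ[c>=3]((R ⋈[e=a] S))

σ filters on c, owned by the left side.
E' = (σ[c>=3](R) ⋈[e=a] S)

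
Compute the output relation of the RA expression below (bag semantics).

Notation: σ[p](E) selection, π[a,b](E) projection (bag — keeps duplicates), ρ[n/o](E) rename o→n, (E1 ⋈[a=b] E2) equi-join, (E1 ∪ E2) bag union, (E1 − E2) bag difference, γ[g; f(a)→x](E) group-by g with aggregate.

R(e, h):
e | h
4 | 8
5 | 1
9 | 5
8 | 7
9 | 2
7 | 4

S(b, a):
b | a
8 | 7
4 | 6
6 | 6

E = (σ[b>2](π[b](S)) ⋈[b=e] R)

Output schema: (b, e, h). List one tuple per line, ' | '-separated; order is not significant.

Per-node cardinality:
  S → 3
  π[b](S) → 3
  σ[b>2](π[b](S)) → 3
  R → 6
  (σ[b>2](π[b](S)) ⋈[b=e] R) → 2

== RESULT ==
b | e | h
4 | 4 | 8
8 | 8 | 7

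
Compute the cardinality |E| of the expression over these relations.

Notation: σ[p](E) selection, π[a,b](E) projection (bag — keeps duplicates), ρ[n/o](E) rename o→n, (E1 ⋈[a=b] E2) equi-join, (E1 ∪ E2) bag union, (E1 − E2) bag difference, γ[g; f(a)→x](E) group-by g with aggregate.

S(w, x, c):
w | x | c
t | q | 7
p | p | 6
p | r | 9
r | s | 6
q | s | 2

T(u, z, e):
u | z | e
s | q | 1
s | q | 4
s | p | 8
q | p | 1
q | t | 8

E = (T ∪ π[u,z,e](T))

Subexpression sizes:
  T → 5
  T → 5
  π[u,z,e](T) → 5
  (T ∪ π[u,z,e](T)) → 10

|E| = 10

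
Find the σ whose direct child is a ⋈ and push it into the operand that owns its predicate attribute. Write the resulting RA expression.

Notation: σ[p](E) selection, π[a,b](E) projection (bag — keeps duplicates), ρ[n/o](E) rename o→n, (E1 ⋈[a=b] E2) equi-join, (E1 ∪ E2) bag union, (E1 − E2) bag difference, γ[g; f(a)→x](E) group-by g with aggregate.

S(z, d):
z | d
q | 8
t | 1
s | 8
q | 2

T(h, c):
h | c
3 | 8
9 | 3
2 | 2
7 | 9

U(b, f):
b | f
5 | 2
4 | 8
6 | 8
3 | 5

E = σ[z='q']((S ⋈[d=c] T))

σ filters on z, owned by the left side.
E' = (σ[z='q'](S) ⋈[d=c] T)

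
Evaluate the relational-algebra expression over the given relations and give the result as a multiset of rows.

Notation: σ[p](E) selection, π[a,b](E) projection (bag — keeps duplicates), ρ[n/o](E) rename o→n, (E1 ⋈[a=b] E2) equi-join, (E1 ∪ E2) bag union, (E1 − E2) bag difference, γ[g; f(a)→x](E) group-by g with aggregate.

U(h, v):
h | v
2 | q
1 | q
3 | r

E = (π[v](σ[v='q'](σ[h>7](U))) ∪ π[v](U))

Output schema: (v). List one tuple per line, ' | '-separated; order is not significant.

Per-node cardinality:
  U → 3
  σ[h>7](U) → 0
  σ[v='q'](σ[h>7](U)) → 0
  π[v](σ[v='q'](σ[h>7](U))) → 0
  U → 3
  π[v](U) → 3
  (π[v](σ[v='q'](σ[h>7](U))) ∪ π[v](U)) → 3

== RESULT ==
v
q
q
r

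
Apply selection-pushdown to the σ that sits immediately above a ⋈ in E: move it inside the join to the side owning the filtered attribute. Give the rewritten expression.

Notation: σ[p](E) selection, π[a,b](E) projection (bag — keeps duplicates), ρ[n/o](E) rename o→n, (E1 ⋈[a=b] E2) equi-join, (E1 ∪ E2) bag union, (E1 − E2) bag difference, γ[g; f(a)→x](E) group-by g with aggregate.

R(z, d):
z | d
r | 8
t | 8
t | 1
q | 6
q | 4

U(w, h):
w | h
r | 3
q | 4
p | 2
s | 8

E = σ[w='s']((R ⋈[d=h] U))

σ filters on w, owned by the right side.
E' = (R ⋈[d=h] σ[w='s'](U))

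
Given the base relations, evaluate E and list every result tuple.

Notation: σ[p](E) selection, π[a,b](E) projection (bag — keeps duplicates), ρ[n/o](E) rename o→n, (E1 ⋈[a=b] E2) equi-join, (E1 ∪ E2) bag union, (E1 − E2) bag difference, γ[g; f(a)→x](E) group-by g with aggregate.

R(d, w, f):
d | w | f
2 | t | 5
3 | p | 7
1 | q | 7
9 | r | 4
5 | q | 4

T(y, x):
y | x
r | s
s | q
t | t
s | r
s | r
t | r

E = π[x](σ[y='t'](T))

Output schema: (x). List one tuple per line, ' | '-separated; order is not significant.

Subexpression sizes:
  T → 6
  σ[y='t'](T) → 2
  π[x](σ[y='t'](T)) → 2

== RESULT ==
x
r
t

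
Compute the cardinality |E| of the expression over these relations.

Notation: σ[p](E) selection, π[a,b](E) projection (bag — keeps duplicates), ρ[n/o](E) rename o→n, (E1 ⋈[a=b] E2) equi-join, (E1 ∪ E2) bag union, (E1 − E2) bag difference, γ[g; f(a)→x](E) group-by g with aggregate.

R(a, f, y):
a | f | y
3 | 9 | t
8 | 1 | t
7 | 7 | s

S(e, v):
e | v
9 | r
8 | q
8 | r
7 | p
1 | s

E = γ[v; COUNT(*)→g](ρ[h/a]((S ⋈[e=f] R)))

Subexpression sizes:
  S → 5
  R → 3
  (S ⋈[e=f] R) → 3
  ρ[h/a]((S ⋈[e=f] R)) → 3
  γ[v; COUNT(*)→g](ρ[h/a]((S ⋈[e=f] R))) → 3

|E| = 3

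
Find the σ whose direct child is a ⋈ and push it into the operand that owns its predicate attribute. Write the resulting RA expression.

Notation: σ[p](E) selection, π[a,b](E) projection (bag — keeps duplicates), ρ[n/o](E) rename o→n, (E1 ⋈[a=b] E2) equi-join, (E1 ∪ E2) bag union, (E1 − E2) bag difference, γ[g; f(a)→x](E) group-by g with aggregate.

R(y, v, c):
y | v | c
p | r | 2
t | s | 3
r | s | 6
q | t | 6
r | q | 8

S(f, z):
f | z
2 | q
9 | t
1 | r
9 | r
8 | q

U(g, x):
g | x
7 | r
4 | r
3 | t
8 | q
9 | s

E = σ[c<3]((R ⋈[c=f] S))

σ filters on c, owned by the left side.
E' = (σ[c<3](R) ⋈[c=f] S)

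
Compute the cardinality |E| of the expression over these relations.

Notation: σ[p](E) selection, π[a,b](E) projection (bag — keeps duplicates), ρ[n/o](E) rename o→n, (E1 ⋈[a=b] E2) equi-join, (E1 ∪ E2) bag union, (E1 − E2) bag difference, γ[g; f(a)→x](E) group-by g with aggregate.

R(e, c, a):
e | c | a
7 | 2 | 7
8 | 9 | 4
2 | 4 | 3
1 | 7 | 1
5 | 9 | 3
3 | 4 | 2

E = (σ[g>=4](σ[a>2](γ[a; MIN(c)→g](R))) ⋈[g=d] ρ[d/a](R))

Stepwise |·|:
  R → 6
  γ[a; MIN(c)→g](R) → 5
  σ[a>2](γ[a; MIN(c)→g](R)) → 3
  σ[g>=4](σ[a>2](γ[a; MIN(c)→g](R))) → 2
  R → 6
  ρ[d/a](R) → 6
  (σ[g>=4](σ[a>2](γ[a; MIN(c)→g](R))) ⋈[g=d] ρ[d/a](R)) → 1

|E| = 1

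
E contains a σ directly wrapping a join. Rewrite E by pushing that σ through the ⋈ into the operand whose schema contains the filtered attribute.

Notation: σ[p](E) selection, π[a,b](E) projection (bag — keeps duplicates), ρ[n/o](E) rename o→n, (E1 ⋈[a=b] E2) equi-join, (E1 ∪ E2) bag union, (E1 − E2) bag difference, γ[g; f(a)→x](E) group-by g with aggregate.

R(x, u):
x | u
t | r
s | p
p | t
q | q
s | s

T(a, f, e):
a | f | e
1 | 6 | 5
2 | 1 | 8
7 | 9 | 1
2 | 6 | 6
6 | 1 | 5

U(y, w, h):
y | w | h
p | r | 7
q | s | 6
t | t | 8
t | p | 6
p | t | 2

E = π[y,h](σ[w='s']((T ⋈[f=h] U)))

σ filters on w, owned by the right side.
E' = π[y,h]((T ⋈[f=h] σ[w='s'](U)))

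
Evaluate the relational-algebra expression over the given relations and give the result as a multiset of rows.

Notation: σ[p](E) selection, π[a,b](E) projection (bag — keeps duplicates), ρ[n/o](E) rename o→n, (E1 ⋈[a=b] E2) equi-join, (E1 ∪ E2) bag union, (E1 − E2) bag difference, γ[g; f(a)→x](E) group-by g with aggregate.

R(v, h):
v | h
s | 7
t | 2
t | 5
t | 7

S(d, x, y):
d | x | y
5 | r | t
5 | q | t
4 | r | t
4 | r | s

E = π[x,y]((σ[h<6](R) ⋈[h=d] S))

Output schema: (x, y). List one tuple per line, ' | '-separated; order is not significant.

Per-node cardinality:
  R → 4
  σ[h<6](R) → 2
  S → 4
  (σ[h<6](R) ⋈[h=d] S) → 2
  π[x,y]((σ[h<6](R) ⋈[h=d] S)) → 2

== RESULT ==
x | y
q | t
r | t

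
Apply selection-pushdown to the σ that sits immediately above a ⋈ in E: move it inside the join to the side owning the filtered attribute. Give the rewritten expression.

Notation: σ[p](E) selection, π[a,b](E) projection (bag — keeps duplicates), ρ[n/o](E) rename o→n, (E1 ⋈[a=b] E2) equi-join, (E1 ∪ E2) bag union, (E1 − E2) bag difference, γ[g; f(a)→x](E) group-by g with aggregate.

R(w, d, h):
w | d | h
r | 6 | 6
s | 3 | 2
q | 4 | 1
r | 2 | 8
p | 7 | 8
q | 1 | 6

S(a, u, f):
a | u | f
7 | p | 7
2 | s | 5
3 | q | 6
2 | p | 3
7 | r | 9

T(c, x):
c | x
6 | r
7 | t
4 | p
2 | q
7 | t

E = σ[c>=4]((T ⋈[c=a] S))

σ filters on c, owned by the left side.
E' = (σ[c>=4](T) ⋈[c=a] S)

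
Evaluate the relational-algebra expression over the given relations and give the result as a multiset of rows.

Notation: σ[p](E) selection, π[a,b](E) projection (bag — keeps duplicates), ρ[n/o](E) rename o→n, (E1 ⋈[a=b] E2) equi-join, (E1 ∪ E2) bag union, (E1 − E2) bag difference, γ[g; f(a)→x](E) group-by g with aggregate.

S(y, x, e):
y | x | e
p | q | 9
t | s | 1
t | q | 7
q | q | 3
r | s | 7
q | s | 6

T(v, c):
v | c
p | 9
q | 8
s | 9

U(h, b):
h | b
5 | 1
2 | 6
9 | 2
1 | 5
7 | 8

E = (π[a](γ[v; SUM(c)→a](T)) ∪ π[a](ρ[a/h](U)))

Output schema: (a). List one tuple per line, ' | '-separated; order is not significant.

Stepwise |·|:
  T → 3
  γ[v; SUM(c)→a](T) → 3
  π[a](γ[v; SUM(c)→a](T)) → 3
  U → 5
  ρ[a/h](U) → 5
  π[a](ρ[a/h](U)) → 5
  (π[a](γ[v; SUM(c)→a](T)) ∪ π[a](ρ[a/h](U))) → 8

== RESULT ==
a
1
2
5
7
8
9
9
9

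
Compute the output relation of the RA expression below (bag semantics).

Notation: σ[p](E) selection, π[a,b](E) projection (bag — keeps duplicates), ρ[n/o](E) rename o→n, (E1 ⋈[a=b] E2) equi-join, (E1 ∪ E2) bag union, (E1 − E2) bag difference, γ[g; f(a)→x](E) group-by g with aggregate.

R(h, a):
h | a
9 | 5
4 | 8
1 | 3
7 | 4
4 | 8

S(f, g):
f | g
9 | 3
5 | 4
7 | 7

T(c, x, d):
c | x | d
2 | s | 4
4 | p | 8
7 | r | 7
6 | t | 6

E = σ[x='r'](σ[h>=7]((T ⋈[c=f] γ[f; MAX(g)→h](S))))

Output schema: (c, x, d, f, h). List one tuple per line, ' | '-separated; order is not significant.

Stepwise |·|:
  T → 4
  S → 3
  γ[f; MAX(g)→h](S) → 3
  (T ⋈[c=f] γ[f; MAX(g)→h](S)) → 1
  σ[h>=7]((T ⋈[c=f] γ[f; MAX(g)→h](S))) → 1
  σ[x='r'](σ[h>=7]((T ⋈[c=f] γ[f; MAX(g)→h](S)))) → 1

== RESULT ==
c | x | d | f | h
7 | r | 7 | 7 | 7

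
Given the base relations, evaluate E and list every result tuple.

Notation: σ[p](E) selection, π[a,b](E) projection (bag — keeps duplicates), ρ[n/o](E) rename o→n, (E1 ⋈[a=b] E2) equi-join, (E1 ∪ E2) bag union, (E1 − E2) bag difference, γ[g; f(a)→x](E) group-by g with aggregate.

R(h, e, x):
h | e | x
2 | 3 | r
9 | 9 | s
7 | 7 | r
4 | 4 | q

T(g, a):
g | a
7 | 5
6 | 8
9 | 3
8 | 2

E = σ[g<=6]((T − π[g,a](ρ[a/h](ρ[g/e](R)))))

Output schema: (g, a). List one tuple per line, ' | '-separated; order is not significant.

Stepwise |·|:
  T → 4
  R → 4
  ρ[g/e](R) → 4
  ρ[a/h](ρ[g/e](R)) → 4
  π[g,a](ρ[a/h](ρ[g/e](R))) → 4
  (T − π[g,a](ρ[a/h](ρ[g/e](R)))) → 4
  σ[g<=6]((T − π[g,a](ρ[a/h](ρ[g/e](R))))) → 1

== RESULT ==
g | a
6 | 8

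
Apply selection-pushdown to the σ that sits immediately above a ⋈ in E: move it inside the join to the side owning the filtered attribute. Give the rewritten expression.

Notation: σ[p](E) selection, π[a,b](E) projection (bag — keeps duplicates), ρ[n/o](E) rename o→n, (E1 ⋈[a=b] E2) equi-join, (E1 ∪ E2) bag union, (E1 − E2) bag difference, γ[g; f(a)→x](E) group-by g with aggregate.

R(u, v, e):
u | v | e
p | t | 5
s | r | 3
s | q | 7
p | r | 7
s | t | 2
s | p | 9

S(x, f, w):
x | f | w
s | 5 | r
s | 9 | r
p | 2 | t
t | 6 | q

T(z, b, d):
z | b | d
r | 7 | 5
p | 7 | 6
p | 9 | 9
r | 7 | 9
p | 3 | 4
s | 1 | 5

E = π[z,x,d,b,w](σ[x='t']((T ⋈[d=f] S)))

σ filters on x, owned by the right side.
E' = π[z,x,d,b,w]((T ⋈[d=f] σ[x='t'](S)))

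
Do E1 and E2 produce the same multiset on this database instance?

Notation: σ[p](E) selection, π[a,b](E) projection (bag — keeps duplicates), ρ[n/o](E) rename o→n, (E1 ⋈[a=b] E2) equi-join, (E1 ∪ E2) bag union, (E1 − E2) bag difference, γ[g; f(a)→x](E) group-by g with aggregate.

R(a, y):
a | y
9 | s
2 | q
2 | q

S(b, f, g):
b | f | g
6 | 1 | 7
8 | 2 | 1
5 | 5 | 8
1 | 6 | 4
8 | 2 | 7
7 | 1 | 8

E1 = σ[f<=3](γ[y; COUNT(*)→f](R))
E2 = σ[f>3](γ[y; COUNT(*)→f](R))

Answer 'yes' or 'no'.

E1 stepwise |·|:
  R → 3
  γ[y; COUNT(*)→f](R) → 2
  σ[f<=3](γ[y; COUNT(*)→f](R)) → 2
E2 stepwise |·|:
  R → 3
  γ[y; COUNT(*)→f](R) → 2
  σ[f>3](γ[y; COUNT(*)→f](R)) → 0

E1 result:
y | f
q | 2
s | 1
E2 result:
y | f
(0 rows)
Witness: ('s', 1) appears 1× in E1 but 0× in E2.

no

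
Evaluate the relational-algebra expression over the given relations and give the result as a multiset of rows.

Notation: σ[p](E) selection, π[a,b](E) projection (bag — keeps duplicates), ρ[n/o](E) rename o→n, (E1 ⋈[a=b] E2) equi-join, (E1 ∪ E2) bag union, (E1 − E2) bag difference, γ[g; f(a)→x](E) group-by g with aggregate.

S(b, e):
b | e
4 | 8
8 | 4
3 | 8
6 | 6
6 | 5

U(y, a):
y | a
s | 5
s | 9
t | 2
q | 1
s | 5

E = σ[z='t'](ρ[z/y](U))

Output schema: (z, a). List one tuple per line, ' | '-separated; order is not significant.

Stepwise |·|:
  U → 5
  ρ[z/y](U) → 5
  σ[z='t'](ρ[z/y](U)) → 1

== RESULT ==
z | a
t | 2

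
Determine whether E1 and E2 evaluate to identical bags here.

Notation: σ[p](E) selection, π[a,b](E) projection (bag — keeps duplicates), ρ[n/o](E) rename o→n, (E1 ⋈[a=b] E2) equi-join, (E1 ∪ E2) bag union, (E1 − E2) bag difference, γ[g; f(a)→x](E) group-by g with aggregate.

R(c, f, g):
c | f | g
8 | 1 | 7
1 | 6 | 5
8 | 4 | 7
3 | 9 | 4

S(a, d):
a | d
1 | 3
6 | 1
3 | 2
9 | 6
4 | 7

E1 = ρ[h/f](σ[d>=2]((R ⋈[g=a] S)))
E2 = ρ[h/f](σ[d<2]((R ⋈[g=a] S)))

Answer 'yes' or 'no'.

E1 per-node cardinality:
  R → 4
  S → 5
  (R ⋈[g=a] S) → 1
  σ[d>=2]((R ⋈[g=a] S)) → 1
  ρ[h/f](σ[d>=2]((R ⋈[g=a] S))) → 1
E2 per-node cardinality:
  R → 4
  S → 5
  (R ⋈[g=a] S) → 1
  σ[d<2]((R ⋈[g=a] S)) → 0
  ρ[h/f](σ[d<2]((R ⋈[g=a] S))) → 0

E1 result:
c | h | g | a | d
3 | 9 | 4 | 4 | 7
E2 result:
c | h | g | a | d
(0 rows)
Witness: (3, 9, 4, 4, 7) appears 1× in E1 but 0× in E2.

no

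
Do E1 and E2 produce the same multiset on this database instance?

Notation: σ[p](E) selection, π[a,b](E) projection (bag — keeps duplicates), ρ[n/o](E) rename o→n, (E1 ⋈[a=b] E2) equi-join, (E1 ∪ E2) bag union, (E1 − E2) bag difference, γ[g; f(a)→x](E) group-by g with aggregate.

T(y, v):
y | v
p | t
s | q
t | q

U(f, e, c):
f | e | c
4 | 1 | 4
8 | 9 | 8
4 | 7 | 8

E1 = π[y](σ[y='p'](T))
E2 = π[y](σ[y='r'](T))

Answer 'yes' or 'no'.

E1 per-node cardinality:
  T → 3
  σ[y='p'](T) → 1
  π[y](σ[y='p'](T)) → 1
E2 per-node cardinality:
  T → 3
  σ[y='r'](T) → 0
  π[y](σ[y='r'](T)) → 0

E1 result:
y
p
E2 result:
y
(0 rows)
Witness: ('p',) appears 1× in E1 but 0× in E2.

no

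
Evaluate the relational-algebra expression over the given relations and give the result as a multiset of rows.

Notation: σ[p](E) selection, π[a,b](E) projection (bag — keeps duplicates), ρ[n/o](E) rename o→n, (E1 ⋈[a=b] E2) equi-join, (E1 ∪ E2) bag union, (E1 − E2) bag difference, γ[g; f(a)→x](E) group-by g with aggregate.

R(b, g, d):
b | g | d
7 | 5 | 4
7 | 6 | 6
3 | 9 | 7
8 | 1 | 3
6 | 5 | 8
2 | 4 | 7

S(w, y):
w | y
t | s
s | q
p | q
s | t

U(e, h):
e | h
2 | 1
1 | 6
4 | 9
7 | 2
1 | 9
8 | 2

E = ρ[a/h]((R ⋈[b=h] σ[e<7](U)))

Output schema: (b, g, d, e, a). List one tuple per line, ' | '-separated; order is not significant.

Stepwise |·|:
  R → 6
  U → 6
  σ[e<7](U) → 4
  (R ⋈[b=h] σ[e<7](U)) → 1
  ρ[a/h]((R ⋈[b=h] σ[e<7](U))) → 1

== RESULT ==
b | g | d | e | a
6 | 5 | 8 | 1 | 6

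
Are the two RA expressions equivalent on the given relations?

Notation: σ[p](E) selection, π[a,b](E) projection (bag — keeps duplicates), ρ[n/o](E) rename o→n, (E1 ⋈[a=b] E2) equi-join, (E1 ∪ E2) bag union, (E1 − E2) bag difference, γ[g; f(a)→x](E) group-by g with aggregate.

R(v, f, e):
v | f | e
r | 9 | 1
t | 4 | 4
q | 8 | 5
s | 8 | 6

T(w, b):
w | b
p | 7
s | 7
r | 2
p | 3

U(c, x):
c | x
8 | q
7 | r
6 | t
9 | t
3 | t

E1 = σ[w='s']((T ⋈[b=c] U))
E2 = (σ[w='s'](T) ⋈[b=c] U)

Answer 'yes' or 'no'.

E1 per-node cardinality:
  T → 4
  U → 5
  (T ⋈[b=c] U) → 3
  σ[w='s']((T ⋈[b=c] U)) → 1
E2 per-node cardinality:
  T → 4
  σ[w='s'](T) → 1
  U → 5
  (σ[w='s'](T) ⋈[b=c] U) → 1

E1 and E2 produce the same multiset:
w | b | c | x
s | 7 | 7 | r

yes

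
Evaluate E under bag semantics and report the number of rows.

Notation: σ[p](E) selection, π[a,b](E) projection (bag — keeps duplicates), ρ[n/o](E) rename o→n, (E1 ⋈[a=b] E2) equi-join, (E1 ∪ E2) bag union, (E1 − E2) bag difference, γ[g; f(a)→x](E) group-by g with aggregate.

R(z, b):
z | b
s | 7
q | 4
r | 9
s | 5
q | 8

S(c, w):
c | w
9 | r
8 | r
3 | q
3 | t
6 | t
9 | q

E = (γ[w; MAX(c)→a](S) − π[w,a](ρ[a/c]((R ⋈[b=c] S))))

Stepwise |·|:
  S → 6
  γ[w; MAX(c)→a](S) → 3
  R → 5
  S → 6
  (R ⋈[b=c] S) → 3
  ρ[a/c]((R ⋈[b=c] S)) → 3
  π[w,a](ρ[a/c]((R ⋈[b=c] S))) → 3
  (γ[w; MAX(c)→a](S) − π[w,a](ρ[a/c]((R ⋈[b=c] S)))) → 1

|E| = 1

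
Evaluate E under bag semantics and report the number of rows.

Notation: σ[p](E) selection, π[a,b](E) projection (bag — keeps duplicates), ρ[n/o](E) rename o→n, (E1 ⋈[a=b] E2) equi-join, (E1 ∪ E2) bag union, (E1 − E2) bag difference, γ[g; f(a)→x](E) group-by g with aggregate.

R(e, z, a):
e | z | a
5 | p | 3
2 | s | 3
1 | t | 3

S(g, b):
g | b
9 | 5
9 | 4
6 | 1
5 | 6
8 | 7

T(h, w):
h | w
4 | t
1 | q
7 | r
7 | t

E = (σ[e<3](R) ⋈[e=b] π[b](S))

Stepwise |·|:
  R → 3
  σ[e<3](R) → 2
  S → 5
  π[b](S) → 5
  (σ[e<3](R) ⋈[e=b] π[b](S)) → 1

|E| = 1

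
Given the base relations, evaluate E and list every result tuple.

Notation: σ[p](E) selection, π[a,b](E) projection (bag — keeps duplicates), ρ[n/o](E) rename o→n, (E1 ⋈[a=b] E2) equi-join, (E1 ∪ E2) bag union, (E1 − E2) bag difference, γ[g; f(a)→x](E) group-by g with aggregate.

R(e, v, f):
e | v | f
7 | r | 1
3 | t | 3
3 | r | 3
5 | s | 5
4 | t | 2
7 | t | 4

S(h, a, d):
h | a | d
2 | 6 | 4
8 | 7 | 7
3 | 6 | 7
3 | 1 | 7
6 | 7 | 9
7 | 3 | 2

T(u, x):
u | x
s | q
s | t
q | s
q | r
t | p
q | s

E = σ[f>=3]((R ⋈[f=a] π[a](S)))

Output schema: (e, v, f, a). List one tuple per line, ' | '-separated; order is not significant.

Subexpression sizes:
  R → 6
  S → 6
  π[a](S) → 6
  (R ⋈[f=a] π[a](S)) → 3
  σ[f>=3]((R ⋈[f=a] π[a](S))) → 2

== RESULT ==
e | v | f | a
3 | r | 3 | 3
3 | t | 3 | 3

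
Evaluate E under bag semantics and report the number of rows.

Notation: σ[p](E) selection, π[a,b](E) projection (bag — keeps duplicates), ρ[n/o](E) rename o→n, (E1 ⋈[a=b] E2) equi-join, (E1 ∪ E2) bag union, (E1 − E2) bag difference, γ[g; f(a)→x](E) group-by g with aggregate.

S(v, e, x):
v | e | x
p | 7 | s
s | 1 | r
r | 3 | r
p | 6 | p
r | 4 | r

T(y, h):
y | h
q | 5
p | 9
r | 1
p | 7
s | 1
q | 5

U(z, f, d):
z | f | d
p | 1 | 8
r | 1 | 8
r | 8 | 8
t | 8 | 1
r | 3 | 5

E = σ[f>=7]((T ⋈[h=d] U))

Per-node cardinality:
  T → 6
  U → 5
  (T ⋈[h=d] U) → 4
  σ[f>=7]((T ⋈[h=d] U)) → 2

|E| = 2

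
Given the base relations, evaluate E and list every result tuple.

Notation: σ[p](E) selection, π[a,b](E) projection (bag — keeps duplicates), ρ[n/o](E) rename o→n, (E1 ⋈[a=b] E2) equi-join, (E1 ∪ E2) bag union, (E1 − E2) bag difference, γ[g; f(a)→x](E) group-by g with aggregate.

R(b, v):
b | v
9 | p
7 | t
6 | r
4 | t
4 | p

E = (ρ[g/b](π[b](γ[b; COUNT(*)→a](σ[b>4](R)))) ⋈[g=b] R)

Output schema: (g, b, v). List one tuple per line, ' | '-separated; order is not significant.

Per-node cardinality:
  R → 5
  σ[b>4](R) → 3
  γ[b; COUNT(*)→a](σ[b>4](R)) → 3
  π[b](γ[b; COUNT(*)→a](σ[b>4](R))) → 3
  ρ[g/b](π[b](γ[b; COUNT(*)→a](σ[b>4](R)))) → 3
  R → 5
  (ρ[g/b](π[b](γ[b; COUNT(*)→a](σ[b>4](R)))) ⋈[g=b] R) → 3

== RESULT ==
g | b | v
6 | 6 | r
7 | 7 | t
9 | 9 | p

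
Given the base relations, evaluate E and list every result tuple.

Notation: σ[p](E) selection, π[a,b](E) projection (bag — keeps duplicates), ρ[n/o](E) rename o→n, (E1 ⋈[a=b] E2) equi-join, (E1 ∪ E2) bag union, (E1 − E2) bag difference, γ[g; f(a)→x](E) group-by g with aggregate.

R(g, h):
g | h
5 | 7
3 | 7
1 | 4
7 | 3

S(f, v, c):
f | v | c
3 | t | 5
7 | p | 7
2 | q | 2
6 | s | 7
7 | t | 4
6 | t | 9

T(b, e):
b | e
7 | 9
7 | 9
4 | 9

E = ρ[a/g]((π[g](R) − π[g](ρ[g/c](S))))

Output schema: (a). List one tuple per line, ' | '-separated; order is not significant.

Per-node cardinality:
  R → 4
  π[g](R) → 4
  S → 6
  ρ[g/c](S) → 6
  π[g](ρ[g/c](S)) → 6
  (π[g](R) − π[g](ρ[g/c](S))) → 2
  ρ[a/g]((π[g](R) − π[g](ρ[g/c](S)))) → 2

== RESULT ==
a
1
3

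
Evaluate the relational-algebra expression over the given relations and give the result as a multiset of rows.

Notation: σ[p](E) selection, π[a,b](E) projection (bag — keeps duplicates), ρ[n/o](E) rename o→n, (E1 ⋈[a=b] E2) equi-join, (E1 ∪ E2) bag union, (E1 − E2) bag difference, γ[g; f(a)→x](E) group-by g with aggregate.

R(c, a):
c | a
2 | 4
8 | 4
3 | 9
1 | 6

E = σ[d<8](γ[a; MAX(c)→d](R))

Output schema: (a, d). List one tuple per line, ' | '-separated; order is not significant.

Row counts bottom-up:
  R → 4
  γ[a; MAX(c)→d](R) → 3
  σ[d<8](γ[a; MAX(c)→d](R)) → 2

== RESULT ==
a | d
6 | 1
9 | 3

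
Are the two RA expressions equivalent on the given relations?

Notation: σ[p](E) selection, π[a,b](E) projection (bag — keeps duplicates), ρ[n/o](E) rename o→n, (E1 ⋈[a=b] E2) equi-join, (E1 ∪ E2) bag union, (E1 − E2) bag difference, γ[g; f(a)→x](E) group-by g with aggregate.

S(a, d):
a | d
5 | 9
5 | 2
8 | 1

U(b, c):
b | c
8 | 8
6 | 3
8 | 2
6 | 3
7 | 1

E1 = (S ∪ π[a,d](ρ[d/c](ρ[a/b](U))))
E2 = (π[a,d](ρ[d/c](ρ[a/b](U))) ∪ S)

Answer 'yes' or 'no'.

E1 stepwise |·|:
  S → 3
  U → 5
  ρ[a/b](U) → 5
  ρ[d/c](ρ[a/b](U)) → 5
  π[a,d](ρ[d/c](ρ[a/b](U))) → 5
  (S ∪ π[a,d](ρ[d/c](ρ[a/b](U)))) → 8
E2 stepwise |·|:
  U → 5
  ρ[a/b](U) → 5
  ρ[d/c](ρ[a/b](U)) → 5
  π[a,d](ρ[d/c](ρ[a/b](U))) → 5
  S → 3
  (π[a,d](ρ[d/c](ρ[a/b](U))) ∪ S) → 8

E1 and E2 produce the same multiset:
a | d
5 | 2
5 | 9
6 | 3
6 | 3
7 | 1
8 | 1
8 | 2
8 | 8

yes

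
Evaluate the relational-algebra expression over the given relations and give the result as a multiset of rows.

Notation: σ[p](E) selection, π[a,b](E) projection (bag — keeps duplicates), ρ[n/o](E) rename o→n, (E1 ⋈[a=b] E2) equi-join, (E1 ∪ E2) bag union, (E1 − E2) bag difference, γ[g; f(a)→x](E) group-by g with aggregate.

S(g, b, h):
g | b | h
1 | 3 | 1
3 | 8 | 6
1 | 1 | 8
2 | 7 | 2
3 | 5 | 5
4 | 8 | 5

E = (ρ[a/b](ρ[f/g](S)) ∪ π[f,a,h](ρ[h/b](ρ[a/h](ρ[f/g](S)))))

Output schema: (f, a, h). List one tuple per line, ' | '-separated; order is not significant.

Row counts bottom-up:
  S → 6
  ρ[f/g](S) → 6
  ρ[a/b](ρ[f/g](S)) → 6
  S → 6
  ρ[f/g](S) → 6
  ρ[a/h](ρ[f/g](S)) → 6
  ρ[h/b](ρ[a/h](ρ[f/g](S))) → 6
  π[f,a,h](ρ[h/b](ρ[a/h](ρ[f/g](S)))) → 6
  (ρ[a/b](ρ[f/g](S)) ∪ π[f,a,h](ρ[h/b](ρ[a/h](ρ[f/g](S))))) → 12

== RESULT ==
f | a | h
1 | 1 | 3
1 | 1 | 8
1 | 3 | 1
1 | 8 | 1
2 | 2 | 7
2 | 7 | 2
3 | 5 | 5
3 | 5 | 5
3 | 6 | 8
3 | 8 | 6
4 | 5 | 8
4 | 8 | 5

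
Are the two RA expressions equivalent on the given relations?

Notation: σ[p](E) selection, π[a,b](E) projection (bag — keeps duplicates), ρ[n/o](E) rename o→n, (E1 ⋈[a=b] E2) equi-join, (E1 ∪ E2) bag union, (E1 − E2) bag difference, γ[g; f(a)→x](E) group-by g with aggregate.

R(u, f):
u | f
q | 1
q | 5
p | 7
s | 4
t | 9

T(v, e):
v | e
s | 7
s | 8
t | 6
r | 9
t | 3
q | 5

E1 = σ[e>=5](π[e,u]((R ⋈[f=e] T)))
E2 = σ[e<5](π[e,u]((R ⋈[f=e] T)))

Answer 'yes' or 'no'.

E1 stepwise |·|:
  R → 5
  T → 6
  (R ⋈[f=e] T) → 3
  π[e,u]((R ⋈[f=e] T)) → 3
  σ[e>=5](π[e,u]((R ⋈[f=e] T))) → 3
E2 stepwise |·|:
  R → 5
  T → 6
  (R ⋈[f=e] T) → 3
  π[e,u]((R ⋈[f=e] T)) → 3
  σ[e<5](π[e,u]((R ⋈[f=e] T))) → 0

E1 result:
e | u
5 | q
7 | p
9 | t
E2 result:
e | u
(0 rows)
Witness: (7, 'p') appears 1× in E1 but 0× in E2.

no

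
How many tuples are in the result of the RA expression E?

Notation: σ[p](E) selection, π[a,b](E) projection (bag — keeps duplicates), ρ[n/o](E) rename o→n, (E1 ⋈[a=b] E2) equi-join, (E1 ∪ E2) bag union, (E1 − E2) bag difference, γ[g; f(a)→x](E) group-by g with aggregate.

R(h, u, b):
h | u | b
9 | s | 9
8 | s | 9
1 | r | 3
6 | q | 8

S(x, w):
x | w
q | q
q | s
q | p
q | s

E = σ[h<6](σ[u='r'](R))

Stepwise |·|:
  R → 4
  σ[u='r'](R) → 1
  σ[h<6](σ[u='r'](R)) → 1

|E| = 1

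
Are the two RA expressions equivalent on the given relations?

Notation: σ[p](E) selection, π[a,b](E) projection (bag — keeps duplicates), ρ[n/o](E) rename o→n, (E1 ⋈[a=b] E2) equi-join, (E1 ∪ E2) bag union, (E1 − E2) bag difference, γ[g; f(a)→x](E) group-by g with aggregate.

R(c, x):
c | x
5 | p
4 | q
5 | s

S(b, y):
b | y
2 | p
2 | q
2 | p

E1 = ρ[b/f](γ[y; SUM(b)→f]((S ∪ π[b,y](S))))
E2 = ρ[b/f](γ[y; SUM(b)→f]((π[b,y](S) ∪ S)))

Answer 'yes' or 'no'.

E1 per-node cardinality:
  S → 3
  S → 3
  π[b,y](S) → 3
  (S ∪ π[b,y](S)) → 6
  γ[y; SUM(b)→f]((S ∪ π[b,y](S))) → 2
  ρ[b/f](γ[y; SUM(b)→f]((S ∪ π[b,y](S)))) → 2
E2 per-node cardinality:
  S → 3
  π[b,y](S) → 3
  S → 3
  (π[b,y](S) ∪ S) → 6
  γ[y; SUM(b)→f]((π[b,y](S) ∪ S)) → 2
  ρ[b/f](γ[y; SUM(b)→f]((π[b,y](S) ∪ S))) → 2

E1 and E2 produce the same multiset:
y | b
p | 8
q | 4

yes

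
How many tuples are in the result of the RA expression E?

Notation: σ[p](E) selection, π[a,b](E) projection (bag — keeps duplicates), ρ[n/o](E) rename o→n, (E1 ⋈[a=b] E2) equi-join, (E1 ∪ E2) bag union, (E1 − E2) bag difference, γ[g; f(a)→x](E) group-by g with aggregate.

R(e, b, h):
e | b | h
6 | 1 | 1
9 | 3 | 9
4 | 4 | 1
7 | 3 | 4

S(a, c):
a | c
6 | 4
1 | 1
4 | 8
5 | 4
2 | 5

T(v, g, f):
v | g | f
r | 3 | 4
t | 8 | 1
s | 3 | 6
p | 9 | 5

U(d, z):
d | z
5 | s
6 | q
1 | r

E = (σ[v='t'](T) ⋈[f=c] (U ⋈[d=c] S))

Stepwise |·|:
  T → 4
  σ[v='t'](T) → 1
  U → 3
  S → 5
  (U ⋈[d=c] S) → 2
  (σ[v='t'](T) ⋈[f=c] (U ⋈[d=c] S)) → 1

|E| = 1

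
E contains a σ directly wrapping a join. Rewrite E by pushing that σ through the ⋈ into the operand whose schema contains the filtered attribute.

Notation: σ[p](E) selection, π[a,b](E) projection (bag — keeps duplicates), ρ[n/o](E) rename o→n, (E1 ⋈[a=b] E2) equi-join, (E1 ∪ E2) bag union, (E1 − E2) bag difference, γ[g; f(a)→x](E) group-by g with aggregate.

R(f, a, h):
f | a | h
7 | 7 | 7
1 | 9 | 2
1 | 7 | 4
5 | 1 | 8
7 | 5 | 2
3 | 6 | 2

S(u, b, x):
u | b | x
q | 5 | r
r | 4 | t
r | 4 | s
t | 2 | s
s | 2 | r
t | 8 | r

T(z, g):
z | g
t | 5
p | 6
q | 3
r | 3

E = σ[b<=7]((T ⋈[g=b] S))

σ filters on b, owned by the right side.
E' = (T ⋈[g=b] σ[b<=7](S))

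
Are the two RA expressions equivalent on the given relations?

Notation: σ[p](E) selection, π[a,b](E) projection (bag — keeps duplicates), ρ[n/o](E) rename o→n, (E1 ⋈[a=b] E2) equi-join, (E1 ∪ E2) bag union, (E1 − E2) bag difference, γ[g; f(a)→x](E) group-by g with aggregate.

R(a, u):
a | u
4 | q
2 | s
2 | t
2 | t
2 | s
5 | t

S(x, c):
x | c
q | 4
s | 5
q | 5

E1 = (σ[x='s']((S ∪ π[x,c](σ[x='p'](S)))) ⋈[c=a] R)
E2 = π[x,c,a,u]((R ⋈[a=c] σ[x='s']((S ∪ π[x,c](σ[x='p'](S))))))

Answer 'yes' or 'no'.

E1 subexpression sizes:
  S → 3
  S → 3
  σ[x='p'](S) → 0
  π[x,c](σ[x='p'](S)) → 0
  (S ∪ π[x,c](σ[x='p'](S))) → 3
  σ[x='s']((S ∪ π[x,c](σ[x='p'](S)))) → 1
  R → 6
  (σ[x='s']((S ∪ π[x,c](σ[x='p'](S)))) ⋈[c=a] R) → 1
E2 subexpression sizes:
  R → 6
  S → 3
  S → 3
  σ[x='p'](S) → 0
  π[x,c](σ[x='p'](S)) → 0
  (S ∪ π[x,c](σ[x='p'](S))) → 3
  σ[x='s']((S ∪ π[x,c](σ[x='p'](S)))) → 1
  (R ⋈[a=c] σ[x='s']((S ∪ π[x,c](σ[x='p'](S))))) → 1
  π[x,c,a,u]((R ⋈[a=c] σ[x='s']((S ∪ π[x,c](σ[x='p'](S)))))) → 1

E1 and E2 produce the same multiset:
x | c | a | u
s | 5 | 5 | t

yes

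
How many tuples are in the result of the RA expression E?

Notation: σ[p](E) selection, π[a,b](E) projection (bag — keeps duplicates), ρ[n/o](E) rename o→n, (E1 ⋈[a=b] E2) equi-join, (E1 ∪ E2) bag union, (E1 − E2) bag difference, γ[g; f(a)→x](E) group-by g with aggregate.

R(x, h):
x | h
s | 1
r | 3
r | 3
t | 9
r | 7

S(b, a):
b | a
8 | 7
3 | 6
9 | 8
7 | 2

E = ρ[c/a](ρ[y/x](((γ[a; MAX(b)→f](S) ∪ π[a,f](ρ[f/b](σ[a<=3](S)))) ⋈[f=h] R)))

Stepwise |·|:
  S → 4
  γ[a; MAX(b)→f](S) → 4
  S → 4
  σ[a<=3](S) → 1
  ρ[f/b](σ[a<=3](S)) → 1
  π[a,f](ρ[f/b](σ[a<=3](S))) → 1
  (γ[a; MAX(b)→f](S) ∪ π[a,f](ρ[f/b](σ[a<=3](S)))) → 5
  R → 5
  ((γ[a; MAX(b)→f](S) ∪ π[a,f](ρ[f/b](σ[a<=3](S)))) ⋈[f=h] R) → 5
  ρ[y/x](((γ[a; MAX(b)→f](S) ∪ π[a,f](ρ[f/b](σ[a<=3](S)))) ⋈[f=h] R)) → 5
  ρ[c/a](ρ[y/x](((γ[a; MAX(b)→f](S) ∪ π[a,f](ρ[f/b](σ[a<=3](S)))) ⋈[f=h] R))) → 5

|E| = 5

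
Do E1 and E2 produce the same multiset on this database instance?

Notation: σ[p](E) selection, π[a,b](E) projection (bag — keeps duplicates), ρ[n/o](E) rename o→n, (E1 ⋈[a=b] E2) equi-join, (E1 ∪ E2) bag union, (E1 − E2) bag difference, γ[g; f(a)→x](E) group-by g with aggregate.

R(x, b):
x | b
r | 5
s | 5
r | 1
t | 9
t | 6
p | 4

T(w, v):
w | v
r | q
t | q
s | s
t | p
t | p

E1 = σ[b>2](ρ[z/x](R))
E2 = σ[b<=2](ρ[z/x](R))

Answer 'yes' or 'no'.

E1 subexpression sizes:
  R → 6
  ρ[z/x](R) → 6
  σ[b>2](ρ[z/x](R)) → 5
E2 subexpression sizes:
  R → 6
  ρ[z/x](R) → 6
  σ[b<=2](ρ[z/x](R)) → 1

E1 result:
z | b
p | 4
r | 5
s | 5
t | 6
t | 9
E2 result:
z | b
r | 1
Witness: ('r', 1) appears 0× in E1 but 1× in E2.

no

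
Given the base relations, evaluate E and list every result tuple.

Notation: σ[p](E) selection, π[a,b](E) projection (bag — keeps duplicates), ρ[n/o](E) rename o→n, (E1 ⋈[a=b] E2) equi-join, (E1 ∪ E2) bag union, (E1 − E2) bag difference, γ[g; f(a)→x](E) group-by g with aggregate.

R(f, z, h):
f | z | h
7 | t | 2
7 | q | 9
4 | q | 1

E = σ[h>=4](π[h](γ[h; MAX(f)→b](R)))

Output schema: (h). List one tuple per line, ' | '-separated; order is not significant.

Row counts bottom-up:
  R → 3
  γ[h; MAX(f)→b](R) → 3
  π[h](γ[h; MAX(f)→b](R)) → 3
  σ[h>=4](π[h](γ[h; MAX(f)→b](R))) → 1

== RESULT ==
h
9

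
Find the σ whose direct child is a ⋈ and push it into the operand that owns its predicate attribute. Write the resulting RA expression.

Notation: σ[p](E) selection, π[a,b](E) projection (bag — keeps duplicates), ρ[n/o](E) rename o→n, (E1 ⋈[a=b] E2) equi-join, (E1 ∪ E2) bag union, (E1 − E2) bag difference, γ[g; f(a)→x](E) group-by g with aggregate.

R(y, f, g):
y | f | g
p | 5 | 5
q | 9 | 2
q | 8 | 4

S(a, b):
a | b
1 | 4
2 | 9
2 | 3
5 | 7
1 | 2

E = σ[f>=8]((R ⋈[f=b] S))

σ filters on f, owned by the left side.
E' = (σ[f>=8](R) ⋈[f=b] S)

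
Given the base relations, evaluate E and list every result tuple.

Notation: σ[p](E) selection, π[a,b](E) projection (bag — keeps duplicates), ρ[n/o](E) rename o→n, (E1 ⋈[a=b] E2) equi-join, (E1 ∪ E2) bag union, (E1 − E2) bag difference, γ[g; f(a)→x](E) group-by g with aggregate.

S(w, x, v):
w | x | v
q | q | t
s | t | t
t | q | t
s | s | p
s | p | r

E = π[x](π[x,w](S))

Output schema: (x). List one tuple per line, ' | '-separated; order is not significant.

Row counts bottom-up:
  S → 5
  π[x,w](S) → 5
  π[x](π[x,w](S)) → 5

== RESULT ==
x
p
q
q
s
t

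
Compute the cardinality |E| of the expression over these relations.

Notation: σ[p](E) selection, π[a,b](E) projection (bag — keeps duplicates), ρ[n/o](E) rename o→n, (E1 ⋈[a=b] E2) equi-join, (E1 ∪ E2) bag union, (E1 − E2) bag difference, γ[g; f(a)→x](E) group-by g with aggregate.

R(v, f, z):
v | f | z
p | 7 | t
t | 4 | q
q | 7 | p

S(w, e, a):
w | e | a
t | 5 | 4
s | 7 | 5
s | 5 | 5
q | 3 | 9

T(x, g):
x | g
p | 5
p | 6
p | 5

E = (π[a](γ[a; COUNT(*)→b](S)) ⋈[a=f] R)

Per-node cardinality:
  S → 4
  γ[a; COUNT(*)→b](S) → 3
  π[a](γ[a; COUNT(*)→b](S)) → 3
  R → 3
  (π[a](γ[a; COUNT(*)→b](S)) ⋈[a=f] R) → 1

|E| = 1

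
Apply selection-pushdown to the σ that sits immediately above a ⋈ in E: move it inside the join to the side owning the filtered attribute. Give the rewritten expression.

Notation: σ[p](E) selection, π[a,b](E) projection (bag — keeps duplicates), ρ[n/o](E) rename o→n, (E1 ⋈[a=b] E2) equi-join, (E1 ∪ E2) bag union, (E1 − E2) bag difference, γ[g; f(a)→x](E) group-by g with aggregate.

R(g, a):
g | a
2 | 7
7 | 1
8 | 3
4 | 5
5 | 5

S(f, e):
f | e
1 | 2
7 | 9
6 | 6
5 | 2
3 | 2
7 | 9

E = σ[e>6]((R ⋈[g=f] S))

σ filters on e, owned by the right side.
E' = (R ⋈[g=f] σ[e>6](S))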